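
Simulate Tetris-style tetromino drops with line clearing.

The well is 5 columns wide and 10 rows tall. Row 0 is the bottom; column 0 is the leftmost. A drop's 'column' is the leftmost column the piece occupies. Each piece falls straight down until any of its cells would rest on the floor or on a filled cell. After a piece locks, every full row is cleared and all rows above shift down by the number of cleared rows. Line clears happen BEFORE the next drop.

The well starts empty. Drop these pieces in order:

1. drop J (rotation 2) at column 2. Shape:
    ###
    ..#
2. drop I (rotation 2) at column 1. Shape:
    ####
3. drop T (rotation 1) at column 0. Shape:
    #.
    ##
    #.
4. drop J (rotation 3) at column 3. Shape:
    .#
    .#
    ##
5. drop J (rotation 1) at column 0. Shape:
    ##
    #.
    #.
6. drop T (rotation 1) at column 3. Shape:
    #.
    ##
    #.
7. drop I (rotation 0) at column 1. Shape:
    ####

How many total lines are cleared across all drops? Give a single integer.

Drop 1: J rot2 at col 2 lands with bottom-row=0; cleared 0 line(s) (total 0); column heights now [0 0 2 2 2], max=2
Drop 2: I rot2 at col 1 lands with bottom-row=2; cleared 0 line(s) (total 0); column heights now [0 3 3 3 3], max=3
Drop 3: T rot1 at col 0 lands with bottom-row=2; cleared 1 line(s) (total 1); column heights now [4 3 2 2 2], max=4
Drop 4: J rot3 at col 3 lands with bottom-row=2; cleared 0 line(s) (total 1); column heights now [4 3 2 3 5], max=5
Drop 5: J rot1 at col 0 lands with bottom-row=4; cleared 0 line(s) (total 1); column heights now [7 7 2 3 5], max=7
Drop 6: T rot1 at col 3 lands with bottom-row=4; cleared 0 line(s) (total 1); column heights now [7 7 2 7 6], max=7
Drop 7: I rot0 at col 1 lands with bottom-row=7; cleared 0 line(s) (total 1); column heights now [7 8 8 8 8], max=8

Answer: 1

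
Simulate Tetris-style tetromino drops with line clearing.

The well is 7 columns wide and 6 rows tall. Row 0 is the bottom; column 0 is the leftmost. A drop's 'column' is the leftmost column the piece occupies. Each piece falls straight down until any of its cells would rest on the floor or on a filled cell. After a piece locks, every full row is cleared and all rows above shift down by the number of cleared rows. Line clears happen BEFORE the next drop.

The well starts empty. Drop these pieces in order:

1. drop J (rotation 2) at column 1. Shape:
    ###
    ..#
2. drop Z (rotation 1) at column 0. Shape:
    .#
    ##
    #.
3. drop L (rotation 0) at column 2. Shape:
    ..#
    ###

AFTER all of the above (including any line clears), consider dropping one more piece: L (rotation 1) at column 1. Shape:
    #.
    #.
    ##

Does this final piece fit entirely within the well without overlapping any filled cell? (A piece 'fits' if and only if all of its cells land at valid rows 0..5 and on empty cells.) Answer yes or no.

Drop 1: J rot2 at col 1 lands with bottom-row=0; cleared 0 line(s) (total 0); column heights now [0 2 2 2 0 0 0], max=2
Drop 2: Z rot1 at col 0 lands with bottom-row=1; cleared 0 line(s) (total 0); column heights now [3 4 2 2 0 0 0], max=4
Drop 3: L rot0 at col 2 lands with bottom-row=2; cleared 0 line(s) (total 0); column heights now [3 4 3 3 4 0 0], max=4
Test piece L rot1 at col 1 (width 2): heights before test = [3 4 3 3 4 0 0]; fits = False

Answer: no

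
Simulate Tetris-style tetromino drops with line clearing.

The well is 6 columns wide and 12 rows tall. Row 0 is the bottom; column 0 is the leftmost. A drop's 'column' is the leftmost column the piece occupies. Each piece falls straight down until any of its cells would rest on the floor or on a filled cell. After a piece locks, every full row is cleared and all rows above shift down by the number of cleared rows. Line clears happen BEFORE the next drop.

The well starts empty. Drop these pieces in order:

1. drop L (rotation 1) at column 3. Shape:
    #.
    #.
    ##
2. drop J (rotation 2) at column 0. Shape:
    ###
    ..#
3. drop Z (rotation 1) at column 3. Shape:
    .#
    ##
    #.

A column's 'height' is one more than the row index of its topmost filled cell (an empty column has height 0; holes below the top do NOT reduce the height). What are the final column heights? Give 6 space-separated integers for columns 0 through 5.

Drop 1: L rot1 at col 3 lands with bottom-row=0; cleared 0 line(s) (total 0); column heights now [0 0 0 3 1 0], max=3
Drop 2: J rot2 at col 0 lands with bottom-row=0; cleared 0 line(s) (total 0); column heights now [2 2 2 3 1 0], max=3
Drop 3: Z rot1 at col 3 lands with bottom-row=3; cleared 0 line(s) (total 0); column heights now [2 2 2 5 6 0], max=6

Answer: 2 2 2 5 6 0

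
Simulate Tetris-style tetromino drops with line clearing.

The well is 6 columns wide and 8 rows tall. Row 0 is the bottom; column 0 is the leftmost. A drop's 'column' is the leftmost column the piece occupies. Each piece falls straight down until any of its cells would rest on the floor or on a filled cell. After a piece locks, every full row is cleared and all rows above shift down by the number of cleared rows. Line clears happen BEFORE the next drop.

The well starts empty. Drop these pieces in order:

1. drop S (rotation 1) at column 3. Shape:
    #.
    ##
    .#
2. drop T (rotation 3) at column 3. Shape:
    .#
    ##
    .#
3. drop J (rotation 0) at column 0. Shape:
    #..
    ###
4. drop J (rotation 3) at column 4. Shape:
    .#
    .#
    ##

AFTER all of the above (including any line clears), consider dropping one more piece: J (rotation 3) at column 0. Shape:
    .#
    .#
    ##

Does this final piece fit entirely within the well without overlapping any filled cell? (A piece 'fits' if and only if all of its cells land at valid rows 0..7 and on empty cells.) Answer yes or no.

Answer: yes

Derivation:
Drop 1: S rot1 at col 3 lands with bottom-row=0; cleared 0 line(s) (total 0); column heights now [0 0 0 3 2 0], max=3
Drop 2: T rot3 at col 3 lands with bottom-row=2; cleared 0 line(s) (total 0); column heights now [0 0 0 4 5 0], max=5
Drop 3: J rot0 at col 0 lands with bottom-row=0; cleared 0 line(s) (total 0); column heights now [2 1 1 4 5 0], max=5
Drop 4: J rot3 at col 4 lands with bottom-row=5; cleared 0 line(s) (total 0); column heights now [2 1 1 4 6 8], max=8
Test piece J rot3 at col 0 (width 2): heights before test = [2 1 1 4 6 8]; fits = True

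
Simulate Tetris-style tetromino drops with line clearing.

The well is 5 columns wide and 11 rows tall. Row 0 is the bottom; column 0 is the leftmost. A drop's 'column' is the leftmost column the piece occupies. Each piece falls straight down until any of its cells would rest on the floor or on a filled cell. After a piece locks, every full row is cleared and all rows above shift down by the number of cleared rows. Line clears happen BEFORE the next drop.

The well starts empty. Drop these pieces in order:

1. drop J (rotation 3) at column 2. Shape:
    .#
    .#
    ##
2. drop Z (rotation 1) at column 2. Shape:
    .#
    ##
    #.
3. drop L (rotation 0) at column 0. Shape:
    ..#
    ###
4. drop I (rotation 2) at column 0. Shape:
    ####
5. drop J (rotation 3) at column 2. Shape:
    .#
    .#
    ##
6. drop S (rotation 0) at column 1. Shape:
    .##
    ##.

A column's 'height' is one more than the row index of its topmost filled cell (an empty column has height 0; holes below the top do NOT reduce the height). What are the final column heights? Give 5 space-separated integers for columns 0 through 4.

Drop 1: J rot3 at col 2 lands with bottom-row=0; cleared 0 line(s) (total 0); column heights now [0 0 1 3 0], max=3
Drop 2: Z rot1 at col 2 lands with bottom-row=2; cleared 0 line(s) (total 0); column heights now [0 0 4 5 0], max=5
Drop 3: L rot0 at col 0 lands with bottom-row=4; cleared 0 line(s) (total 0); column heights now [5 5 6 5 0], max=6
Drop 4: I rot2 at col 0 lands with bottom-row=6; cleared 0 line(s) (total 0); column heights now [7 7 7 7 0], max=7
Drop 5: J rot3 at col 2 lands with bottom-row=7; cleared 0 line(s) (total 0); column heights now [7 7 8 10 0], max=10
Drop 6: S rot0 at col 1 lands with bottom-row=9; cleared 0 line(s) (total 0); column heights now [7 10 11 11 0], max=11

Answer: 7 10 11 11 0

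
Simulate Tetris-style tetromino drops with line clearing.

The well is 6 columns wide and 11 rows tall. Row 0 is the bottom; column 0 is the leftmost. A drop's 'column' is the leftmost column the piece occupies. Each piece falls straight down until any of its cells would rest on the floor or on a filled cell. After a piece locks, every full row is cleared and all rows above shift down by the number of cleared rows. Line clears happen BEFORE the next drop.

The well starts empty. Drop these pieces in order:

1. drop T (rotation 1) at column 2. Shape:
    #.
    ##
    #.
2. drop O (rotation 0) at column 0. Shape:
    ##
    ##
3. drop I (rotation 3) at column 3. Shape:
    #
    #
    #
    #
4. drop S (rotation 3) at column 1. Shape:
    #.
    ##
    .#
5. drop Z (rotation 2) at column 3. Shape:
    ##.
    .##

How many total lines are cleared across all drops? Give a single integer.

Drop 1: T rot1 at col 2 lands with bottom-row=0; cleared 0 line(s) (total 0); column heights now [0 0 3 2 0 0], max=3
Drop 2: O rot0 at col 0 lands with bottom-row=0; cleared 0 line(s) (total 0); column heights now [2 2 3 2 0 0], max=3
Drop 3: I rot3 at col 3 lands with bottom-row=2; cleared 0 line(s) (total 0); column heights now [2 2 3 6 0 0], max=6
Drop 4: S rot3 at col 1 lands with bottom-row=3; cleared 0 line(s) (total 0); column heights now [2 6 5 6 0 0], max=6
Drop 5: Z rot2 at col 3 lands with bottom-row=5; cleared 0 line(s) (total 0); column heights now [2 6 5 7 7 6], max=7

Answer: 0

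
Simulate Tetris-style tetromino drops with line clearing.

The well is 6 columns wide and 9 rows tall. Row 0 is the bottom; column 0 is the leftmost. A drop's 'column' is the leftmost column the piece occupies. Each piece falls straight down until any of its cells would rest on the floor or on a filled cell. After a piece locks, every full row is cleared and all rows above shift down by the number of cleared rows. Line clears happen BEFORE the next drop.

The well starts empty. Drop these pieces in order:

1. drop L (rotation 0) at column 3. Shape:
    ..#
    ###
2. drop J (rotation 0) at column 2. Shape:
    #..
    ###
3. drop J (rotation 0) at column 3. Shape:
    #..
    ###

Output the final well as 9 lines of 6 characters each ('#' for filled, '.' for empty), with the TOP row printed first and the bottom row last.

Drop 1: L rot0 at col 3 lands with bottom-row=0; cleared 0 line(s) (total 0); column heights now [0 0 0 1 1 2], max=2
Drop 2: J rot0 at col 2 lands with bottom-row=1; cleared 0 line(s) (total 0); column heights now [0 0 3 2 2 2], max=3
Drop 3: J rot0 at col 3 lands with bottom-row=2; cleared 0 line(s) (total 0); column heights now [0 0 3 4 3 3], max=4

Answer: ......
......
......
......
......
...#..
..####
..####
...###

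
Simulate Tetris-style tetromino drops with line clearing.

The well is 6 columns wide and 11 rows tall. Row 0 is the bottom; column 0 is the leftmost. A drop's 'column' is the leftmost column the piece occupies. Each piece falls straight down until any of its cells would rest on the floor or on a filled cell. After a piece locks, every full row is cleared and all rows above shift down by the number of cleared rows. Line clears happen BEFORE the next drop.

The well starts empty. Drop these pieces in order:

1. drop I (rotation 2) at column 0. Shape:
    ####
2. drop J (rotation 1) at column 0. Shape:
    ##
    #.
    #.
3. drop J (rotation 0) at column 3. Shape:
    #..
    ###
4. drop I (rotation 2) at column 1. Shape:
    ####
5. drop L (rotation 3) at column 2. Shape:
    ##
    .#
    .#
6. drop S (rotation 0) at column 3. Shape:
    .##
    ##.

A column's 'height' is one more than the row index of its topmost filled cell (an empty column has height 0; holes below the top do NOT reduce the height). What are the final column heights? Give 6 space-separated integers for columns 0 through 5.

Answer: 4 5 8 9 10 10

Derivation:
Drop 1: I rot2 at col 0 lands with bottom-row=0; cleared 0 line(s) (total 0); column heights now [1 1 1 1 0 0], max=1
Drop 2: J rot1 at col 0 lands with bottom-row=1; cleared 0 line(s) (total 0); column heights now [4 4 1 1 0 0], max=4
Drop 3: J rot0 at col 3 lands with bottom-row=1; cleared 0 line(s) (total 0); column heights now [4 4 1 3 2 2], max=4
Drop 4: I rot2 at col 1 lands with bottom-row=4; cleared 0 line(s) (total 0); column heights now [4 5 5 5 5 2], max=5
Drop 5: L rot3 at col 2 lands with bottom-row=5; cleared 0 line(s) (total 0); column heights now [4 5 8 8 5 2], max=8
Drop 6: S rot0 at col 3 lands with bottom-row=8; cleared 0 line(s) (total 0); column heights now [4 5 8 9 10 10], max=10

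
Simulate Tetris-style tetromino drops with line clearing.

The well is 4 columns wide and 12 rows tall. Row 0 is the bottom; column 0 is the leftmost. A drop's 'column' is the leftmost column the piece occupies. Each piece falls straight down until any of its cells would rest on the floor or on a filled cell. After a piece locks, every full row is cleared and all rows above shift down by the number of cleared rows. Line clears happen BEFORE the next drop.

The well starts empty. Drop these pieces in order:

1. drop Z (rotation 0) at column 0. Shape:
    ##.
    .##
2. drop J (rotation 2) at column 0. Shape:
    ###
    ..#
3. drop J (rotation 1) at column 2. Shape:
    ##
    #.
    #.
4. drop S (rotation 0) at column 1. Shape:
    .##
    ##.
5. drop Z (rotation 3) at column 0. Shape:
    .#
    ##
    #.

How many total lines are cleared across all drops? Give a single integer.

Answer: 1

Derivation:
Drop 1: Z rot0 at col 0 lands with bottom-row=0; cleared 0 line(s) (total 0); column heights now [2 2 1 0], max=2
Drop 2: J rot2 at col 0 lands with bottom-row=1; cleared 0 line(s) (total 0); column heights now [3 3 3 0], max=3
Drop 3: J rot1 at col 2 lands with bottom-row=3; cleared 0 line(s) (total 0); column heights now [3 3 6 6], max=6
Drop 4: S rot0 at col 1 lands with bottom-row=6; cleared 0 line(s) (total 0); column heights now [3 7 8 8], max=8
Drop 5: Z rot3 at col 0 lands with bottom-row=6; cleared 1 line(s) (total 1); column heights now [7 8 7 6], max=8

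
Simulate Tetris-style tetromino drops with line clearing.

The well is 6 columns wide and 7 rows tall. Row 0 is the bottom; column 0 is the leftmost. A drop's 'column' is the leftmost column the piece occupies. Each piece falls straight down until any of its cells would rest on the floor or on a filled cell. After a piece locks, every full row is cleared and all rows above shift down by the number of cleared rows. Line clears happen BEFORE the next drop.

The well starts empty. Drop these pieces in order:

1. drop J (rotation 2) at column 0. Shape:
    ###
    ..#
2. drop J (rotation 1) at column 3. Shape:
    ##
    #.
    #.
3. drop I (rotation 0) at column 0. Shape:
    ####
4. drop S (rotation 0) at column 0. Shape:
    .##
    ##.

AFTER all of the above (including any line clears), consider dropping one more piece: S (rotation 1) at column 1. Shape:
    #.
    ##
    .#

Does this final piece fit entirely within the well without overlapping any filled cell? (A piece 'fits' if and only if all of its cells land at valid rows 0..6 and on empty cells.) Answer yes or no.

Answer: no

Derivation:
Drop 1: J rot2 at col 0 lands with bottom-row=0; cleared 0 line(s) (total 0); column heights now [2 2 2 0 0 0], max=2
Drop 2: J rot1 at col 3 lands with bottom-row=0; cleared 0 line(s) (total 0); column heights now [2 2 2 3 3 0], max=3
Drop 3: I rot0 at col 0 lands with bottom-row=3; cleared 0 line(s) (total 0); column heights now [4 4 4 4 3 0], max=4
Drop 4: S rot0 at col 0 lands with bottom-row=4; cleared 0 line(s) (total 0); column heights now [5 6 6 4 3 0], max=6
Test piece S rot1 at col 1 (width 2): heights before test = [5 6 6 4 3 0]; fits = False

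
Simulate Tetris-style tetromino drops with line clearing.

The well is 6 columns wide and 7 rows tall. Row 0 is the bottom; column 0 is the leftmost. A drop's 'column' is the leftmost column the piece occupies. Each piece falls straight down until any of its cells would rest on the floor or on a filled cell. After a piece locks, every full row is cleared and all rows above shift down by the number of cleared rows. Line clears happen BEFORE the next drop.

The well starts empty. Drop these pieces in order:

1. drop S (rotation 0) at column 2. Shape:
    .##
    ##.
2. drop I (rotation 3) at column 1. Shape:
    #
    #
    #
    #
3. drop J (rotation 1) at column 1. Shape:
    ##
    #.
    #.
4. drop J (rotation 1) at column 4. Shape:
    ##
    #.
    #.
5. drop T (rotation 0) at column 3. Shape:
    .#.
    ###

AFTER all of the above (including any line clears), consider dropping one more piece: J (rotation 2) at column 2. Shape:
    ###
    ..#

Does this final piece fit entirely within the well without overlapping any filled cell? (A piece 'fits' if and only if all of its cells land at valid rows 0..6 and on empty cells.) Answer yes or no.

Drop 1: S rot0 at col 2 lands with bottom-row=0; cleared 0 line(s) (total 0); column heights now [0 0 1 2 2 0], max=2
Drop 2: I rot3 at col 1 lands with bottom-row=0; cleared 0 line(s) (total 0); column heights now [0 4 1 2 2 0], max=4
Drop 3: J rot1 at col 1 lands with bottom-row=4; cleared 0 line(s) (total 0); column heights now [0 7 7 2 2 0], max=7
Drop 4: J rot1 at col 4 lands with bottom-row=2; cleared 0 line(s) (total 0); column heights now [0 7 7 2 5 5], max=7
Drop 5: T rot0 at col 3 lands with bottom-row=5; cleared 0 line(s) (total 0); column heights now [0 7 7 6 7 6], max=7
Test piece J rot2 at col 2 (width 3): heights before test = [0 7 7 6 7 6]; fits = False

Answer: no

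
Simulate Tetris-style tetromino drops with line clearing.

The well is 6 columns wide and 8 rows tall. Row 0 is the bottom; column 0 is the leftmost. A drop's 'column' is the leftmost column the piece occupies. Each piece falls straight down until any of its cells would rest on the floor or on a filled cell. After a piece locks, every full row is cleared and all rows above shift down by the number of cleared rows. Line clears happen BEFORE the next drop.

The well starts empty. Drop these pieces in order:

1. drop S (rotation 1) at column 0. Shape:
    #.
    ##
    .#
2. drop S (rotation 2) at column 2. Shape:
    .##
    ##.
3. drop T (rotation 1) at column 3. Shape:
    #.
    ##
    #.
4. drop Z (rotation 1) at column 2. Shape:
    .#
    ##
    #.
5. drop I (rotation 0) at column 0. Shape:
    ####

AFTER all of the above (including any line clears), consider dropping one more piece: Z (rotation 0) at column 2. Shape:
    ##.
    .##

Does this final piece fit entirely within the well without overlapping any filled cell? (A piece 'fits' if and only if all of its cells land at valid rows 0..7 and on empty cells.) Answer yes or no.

Drop 1: S rot1 at col 0 lands with bottom-row=0; cleared 0 line(s) (total 0); column heights now [3 2 0 0 0 0], max=3
Drop 2: S rot2 at col 2 lands with bottom-row=0; cleared 0 line(s) (total 0); column heights now [3 2 1 2 2 0], max=3
Drop 3: T rot1 at col 3 lands with bottom-row=2; cleared 0 line(s) (total 0); column heights now [3 2 1 5 4 0], max=5
Drop 4: Z rot1 at col 2 lands with bottom-row=4; cleared 0 line(s) (total 0); column heights now [3 2 6 7 4 0], max=7
Drop 5: I rot0 at col 0 lands with bottom-row=7; cleared 0 line(s) (total 0); column heights now [8 8 8 8 4 0], max=8
Test piece Z rot0 at col 2 (width 3): heights before test = [8 8 8 8 4 0]; fits = False

Answer: no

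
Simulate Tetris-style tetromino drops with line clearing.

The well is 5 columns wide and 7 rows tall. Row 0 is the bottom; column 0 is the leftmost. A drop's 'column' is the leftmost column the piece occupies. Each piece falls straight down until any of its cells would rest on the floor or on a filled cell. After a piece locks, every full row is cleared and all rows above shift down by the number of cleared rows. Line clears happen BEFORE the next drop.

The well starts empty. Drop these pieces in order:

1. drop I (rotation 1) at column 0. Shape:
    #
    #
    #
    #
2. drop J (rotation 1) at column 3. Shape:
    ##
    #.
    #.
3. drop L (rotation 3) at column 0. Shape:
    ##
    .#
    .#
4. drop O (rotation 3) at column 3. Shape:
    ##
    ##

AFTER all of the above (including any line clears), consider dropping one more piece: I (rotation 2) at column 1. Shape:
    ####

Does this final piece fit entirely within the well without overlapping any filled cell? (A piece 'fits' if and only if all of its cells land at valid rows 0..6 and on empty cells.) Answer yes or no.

Drop 1: I rot1 at col 0 lands with bottom-row=0; cleared 0 line(s) (total 0); column heights now [4 0 0 0 0], max=4
Drop 2: J rot1 at col 3 lands with bottom-row=0; cleared 0 line(s) (total 0); column heights now [4 0 0 3 3], max=4
Drop 3: L rot3 at col 0 lands with bottom-row=2; cleared 0 line(s) (total 0); column heights now [5 5 0 3 3], max=5
Drop 4: O rot3 at col 3 lands with bottom-row=3; cleared 0 line(s) (total 0); column heights now [5 5 0 5 5], max=5
Test piece I rot2 at col 1 (width 4): heights before test = [5 5 0 5 5]; fits = True

Answer: yes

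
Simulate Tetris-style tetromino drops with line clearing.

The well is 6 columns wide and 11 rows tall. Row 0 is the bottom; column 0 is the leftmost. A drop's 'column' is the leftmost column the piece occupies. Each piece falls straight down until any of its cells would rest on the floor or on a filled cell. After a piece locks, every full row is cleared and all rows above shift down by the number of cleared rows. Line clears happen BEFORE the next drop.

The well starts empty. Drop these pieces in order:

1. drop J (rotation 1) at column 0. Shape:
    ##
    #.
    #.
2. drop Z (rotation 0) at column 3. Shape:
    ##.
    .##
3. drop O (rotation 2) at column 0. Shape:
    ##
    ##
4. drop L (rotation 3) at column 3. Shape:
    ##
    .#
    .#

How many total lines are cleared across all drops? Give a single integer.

Drop 1: J rot1 at col 0 lands with bottom-row=0; cleared 0 line(s) (total 0); column heights now [3 3 0 0 0 0], max=3
Drop 2: Z rot0 at col 3 lands with bottom-row=0; cleared 0 line(s) (total 0); column heights now [3 3 0 2 2 1], max=3
Drop 3: O rot2 at col 0 lands with bottom-row=3; cleared 0 line(s) (total 0); column heights now [5 5 0 2 2 1], max=5
Drop 4: L rot3 at col 3 lands with bottom-row=2; cleared 0 line(s) (total 0); column heights now [5 5 0 5 5 1], max=5

Answer: 0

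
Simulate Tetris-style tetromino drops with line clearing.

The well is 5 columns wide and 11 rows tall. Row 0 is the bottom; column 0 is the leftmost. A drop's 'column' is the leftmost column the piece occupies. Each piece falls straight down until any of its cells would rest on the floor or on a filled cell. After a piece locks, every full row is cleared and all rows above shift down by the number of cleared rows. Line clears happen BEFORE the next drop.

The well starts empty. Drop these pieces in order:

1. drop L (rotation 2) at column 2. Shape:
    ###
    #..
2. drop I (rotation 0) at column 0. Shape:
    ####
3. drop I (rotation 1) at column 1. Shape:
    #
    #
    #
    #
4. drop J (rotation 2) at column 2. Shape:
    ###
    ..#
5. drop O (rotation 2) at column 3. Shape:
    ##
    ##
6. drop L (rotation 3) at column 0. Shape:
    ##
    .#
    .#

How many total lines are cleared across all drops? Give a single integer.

Answer: 1

Derivation:
Drop 1: L rot2 at col 2 lands with bottom-row=0; cleared 0 line(s) (total 0); column heights now [0 0 2 2 2], max=2
Drop 2: I rot0 at col 0 lands with bottom-row=2; cleared 0 line(s) (total 0); column heights now [3 3 3 3 2], max=3
Drop 3: I rot1 at col 1 lands with bottom-row=3; cleared 0 line(s) (total 0); column heights now [3 7 3 3 2], max=7
Drop 4: J rot2 at col 2 lands with bottom-row=2; cleared 1 line(s) (total 1); column heights now [0 6 3 3 3], max=6
Drop 5: O rot2 at col 3 lands with bottom-row=3; cleared 0 line(s) (total 1); column heights now [0 6 3 5 5], max=6
Drop 6: L rot3 at col 0 lands with bottom-row=6; cleared 0 line(s) (total 1); column heights now [9 9 3 5 5], max=9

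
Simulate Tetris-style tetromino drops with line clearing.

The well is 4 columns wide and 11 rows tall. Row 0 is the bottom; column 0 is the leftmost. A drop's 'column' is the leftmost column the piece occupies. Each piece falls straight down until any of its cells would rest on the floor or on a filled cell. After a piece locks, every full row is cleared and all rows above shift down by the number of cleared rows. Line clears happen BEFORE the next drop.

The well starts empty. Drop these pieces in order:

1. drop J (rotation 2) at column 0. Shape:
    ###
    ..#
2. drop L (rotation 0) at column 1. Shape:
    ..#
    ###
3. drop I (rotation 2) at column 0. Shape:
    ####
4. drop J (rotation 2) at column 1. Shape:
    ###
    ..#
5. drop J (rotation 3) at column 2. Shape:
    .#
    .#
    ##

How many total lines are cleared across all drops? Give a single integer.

Answer: 1

Derivation:
Drop 1: J rot2 at col 0 lands with bottom-row=0; cleared 0 line(s) (total 0); column heights now [2 2 2 0], max=2
Drop 2: L rot0 at col 1 lands with bottom-row=2; cleared 0 line(s) (total 0); column heights now [2 3 3 4], max=4
Drop 3: I rot2 at col 0 lands with bottom-row=4; cleared 1 line(s) (total 1); column heights now [2 3 3 4], max=4
Drop 4: J rot2 at col 1 lands with bottom-row=4; cleared 0 line(s) (total 1); column heights now [2 6 6 6], max=6
Drop 5: J rot3 at col 2 lands with bottom-row=6; cleared 0 line(s) (total 1); column heights now [2 6 7 9], max=9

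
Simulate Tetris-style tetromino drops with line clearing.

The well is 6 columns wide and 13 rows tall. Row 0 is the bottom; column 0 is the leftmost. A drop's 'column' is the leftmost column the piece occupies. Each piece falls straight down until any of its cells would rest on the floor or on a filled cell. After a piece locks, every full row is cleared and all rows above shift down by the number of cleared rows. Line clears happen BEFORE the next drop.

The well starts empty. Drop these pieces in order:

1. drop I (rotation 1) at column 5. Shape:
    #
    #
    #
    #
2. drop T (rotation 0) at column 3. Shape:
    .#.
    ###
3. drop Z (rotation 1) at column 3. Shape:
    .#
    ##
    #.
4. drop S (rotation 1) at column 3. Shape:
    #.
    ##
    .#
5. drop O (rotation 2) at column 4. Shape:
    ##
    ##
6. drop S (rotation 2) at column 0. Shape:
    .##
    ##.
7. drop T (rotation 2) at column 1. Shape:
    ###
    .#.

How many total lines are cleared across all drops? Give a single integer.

Answer: 0

Derivation:
Drop 1: I rot1 at col 5 lands with bottom-row=0; cleared 0 line(s) (total 0); column heights now [0 0 0 0 0 4], max=4
Drop 2: T rot0 at col 3 lands with bottom-row=4; cleared 0 line(s) (total 0); column heights now [0 0 0 5 6 5], max=6
Drop 3: Z rot1 at col 3 lands with bottom-row=5; cleared 0 line(s) (total 0); column heights now [0 0 0 7 8 5], max=8
Drop 4: S rot1 at col 3 lands with bottom-row=8; cleared 0 line(s) (total 0); column heights now [0 0 0 11 10 5], max=11
Drop 5: O rot2 at col 4 lands with bottom-row=10; cleared 0 line(s) (total 0); column heights now [0 0 0 11 12 12], max=12
Drop 6: S rot2 at col 0 lands with bottom-row=0; cleared 0 line(s) (total 0); column heights now [1 2 2 11 12 12], max=12
Drop 7: T rot2 at col 1 lands with bottom-row=10; cleared 0 line(s) (total 0); column heights now [1 12 12 12 12 12], max=12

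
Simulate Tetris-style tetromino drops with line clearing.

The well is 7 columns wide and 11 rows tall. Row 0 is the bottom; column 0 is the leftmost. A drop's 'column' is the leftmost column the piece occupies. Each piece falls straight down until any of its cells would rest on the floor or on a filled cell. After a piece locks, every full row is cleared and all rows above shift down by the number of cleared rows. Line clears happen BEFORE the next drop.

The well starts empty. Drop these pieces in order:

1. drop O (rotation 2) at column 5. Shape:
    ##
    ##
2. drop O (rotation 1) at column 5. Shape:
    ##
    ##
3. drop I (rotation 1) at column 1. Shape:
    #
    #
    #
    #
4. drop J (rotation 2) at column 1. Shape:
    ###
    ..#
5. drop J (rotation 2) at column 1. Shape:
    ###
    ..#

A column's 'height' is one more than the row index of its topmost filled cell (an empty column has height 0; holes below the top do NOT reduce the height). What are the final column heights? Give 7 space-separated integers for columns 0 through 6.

Drop 1: O rot2 at col 5 lands with bottom-row=0; cleared 0 line(s) (total 0); column heights now [0 0 0 0 0 2 2], max=2
Drop 2: O rot1 at col 5 lands with bottom-row=2; cleared 0 line(s) (total 0); column heights now [0 0 0 0 0 4 4], max=4
Drop 3: I rot1 at col 1 lands with bottom-row=0; cleared 0 line(s) (total 0); column heights now [0 4 0 0 0 4 4], max=4
Drop 4: J rot2 at col 1 lands with bottom-row=3; cleared 0 line(s) (total 0); column heights now [0 5 5 5 0 4 4], max=5
Drop 5: J rot2 at col 1 lands with bottom-row=5; cleared 0 line(s) (total 0); column heights now [0 7 7 7 0 4 4], max=7

Answer: 0 7 7 7 0 4 4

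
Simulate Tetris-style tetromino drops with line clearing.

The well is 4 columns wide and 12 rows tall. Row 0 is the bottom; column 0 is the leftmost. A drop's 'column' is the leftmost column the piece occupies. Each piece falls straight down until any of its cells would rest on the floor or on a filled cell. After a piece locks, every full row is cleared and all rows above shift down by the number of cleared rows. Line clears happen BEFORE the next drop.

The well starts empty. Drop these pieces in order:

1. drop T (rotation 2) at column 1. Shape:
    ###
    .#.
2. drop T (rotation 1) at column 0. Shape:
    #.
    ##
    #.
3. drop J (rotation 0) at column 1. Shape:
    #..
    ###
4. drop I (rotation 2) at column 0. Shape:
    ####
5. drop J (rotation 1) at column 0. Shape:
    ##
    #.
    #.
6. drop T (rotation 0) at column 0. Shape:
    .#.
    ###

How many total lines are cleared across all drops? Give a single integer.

Drop 1: T rot2 at col 1 lands with bottom-row=0; cleared 0 line(s) (total 0); column heights now [0 2 2 2], max=2
Drop 2: T rot1 at col 0 lands with bottom-row=1; cleared 1 line(s) (total 1); column heights now [3 2 1 0], max=3
Drop 3: J rot0 at col 1 lands with bottom-row=2; cleared 1 line(s) (total 2); column heights now [2 3 1 0], max=3
Drop 4: I rot2 at col 0 lands with bottom-row=3; cleared 1 line(s) (total 3); column heights now [2 3 1 0], max=3
Drop 5: J rot1 at col 0 lands with bottom-row=2; cleared 0 line(s) (total 3); column heights now [5 5 1 0], max=5
Drop 6: T rot0 at col 0 lands with bottom-row=5; cleared 0 line(s) (total 3); column heights now [6 7 6 0], max=7

Answer: 3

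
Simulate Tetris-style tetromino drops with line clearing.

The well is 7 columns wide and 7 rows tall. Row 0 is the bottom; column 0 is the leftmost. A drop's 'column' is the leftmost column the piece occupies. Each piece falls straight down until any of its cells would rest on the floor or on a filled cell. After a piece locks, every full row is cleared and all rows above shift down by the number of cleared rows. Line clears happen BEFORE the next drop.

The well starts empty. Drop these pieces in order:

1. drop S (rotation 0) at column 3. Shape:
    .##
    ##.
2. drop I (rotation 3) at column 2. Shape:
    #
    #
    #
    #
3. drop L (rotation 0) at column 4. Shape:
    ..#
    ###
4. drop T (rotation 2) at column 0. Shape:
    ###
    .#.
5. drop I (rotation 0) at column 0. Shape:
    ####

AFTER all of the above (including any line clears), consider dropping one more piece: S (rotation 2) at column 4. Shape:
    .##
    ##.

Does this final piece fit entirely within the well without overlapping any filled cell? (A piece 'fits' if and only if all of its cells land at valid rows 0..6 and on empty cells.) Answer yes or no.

Answer: yes

Derivation:
Drop 1: S rot0 at col 3 lands with bottom-row=0; cleared 0 line(s) (total 0); column heights now [0 0 0 1 2 2 0], max=2
Drop 2: I rot3 at col 2 lands with bottom-row=0; cleared 0 line(s) (total 0); column heights now [0 0 4 1 2 2 0], max=4
Drop 3: L rot0 at col 4 lands with bottom-row=2; cleared 0 line(s) (total 0); column heights now [0 0 4 1 3 3 4], max=4
Drop 4: T rot2 at col 0 lands with bottom-row=3; cleared 0 line(s) (total 0); column heights now [5 5 5 1 3 3 4], max=5
Drop 5: I rot0 at col 0 lands with bottom-row=5; cleared 0 line(s) (total 0); column heights now [6 6 6 6 3 3 4], max=6
Test piece S rot2 at col 4 (width 3): heights before test = [6 6 6 6 3 3 4]; fits = True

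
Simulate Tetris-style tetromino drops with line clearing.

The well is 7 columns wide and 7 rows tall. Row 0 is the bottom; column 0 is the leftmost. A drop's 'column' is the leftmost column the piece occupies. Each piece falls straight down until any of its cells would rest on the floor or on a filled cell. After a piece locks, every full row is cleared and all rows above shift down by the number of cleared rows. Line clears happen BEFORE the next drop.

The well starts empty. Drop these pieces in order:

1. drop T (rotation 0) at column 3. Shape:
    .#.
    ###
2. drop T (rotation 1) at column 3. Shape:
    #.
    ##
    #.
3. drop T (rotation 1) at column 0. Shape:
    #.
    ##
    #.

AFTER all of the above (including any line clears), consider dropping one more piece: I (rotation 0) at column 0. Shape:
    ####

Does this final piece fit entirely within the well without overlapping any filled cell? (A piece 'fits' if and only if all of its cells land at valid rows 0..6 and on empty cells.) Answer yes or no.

Answer: yes

Derivation:
Drop 1: T rot0 at col 3 lands with bottom-row=0; cleared 0 line(s) (total 0); column heights now [0 0 0 1 2 1 0], max=2
Drop 2: T rot1 at col 3 lands with bottom-row=1; cleared 0 line(s) (total 0); column heights now [0 0 0 4 3 1 0], max=4
Drop 3: T rot1 at col 0 lands with bottom-row=0; cleared 0 line(s) (total 0); column heights now [3 2 0 4 3 1 0], max=4
Test piece I rot0 at col 0 (width 4): heights before test = [3 2 0 4 3 1 0]; fits = True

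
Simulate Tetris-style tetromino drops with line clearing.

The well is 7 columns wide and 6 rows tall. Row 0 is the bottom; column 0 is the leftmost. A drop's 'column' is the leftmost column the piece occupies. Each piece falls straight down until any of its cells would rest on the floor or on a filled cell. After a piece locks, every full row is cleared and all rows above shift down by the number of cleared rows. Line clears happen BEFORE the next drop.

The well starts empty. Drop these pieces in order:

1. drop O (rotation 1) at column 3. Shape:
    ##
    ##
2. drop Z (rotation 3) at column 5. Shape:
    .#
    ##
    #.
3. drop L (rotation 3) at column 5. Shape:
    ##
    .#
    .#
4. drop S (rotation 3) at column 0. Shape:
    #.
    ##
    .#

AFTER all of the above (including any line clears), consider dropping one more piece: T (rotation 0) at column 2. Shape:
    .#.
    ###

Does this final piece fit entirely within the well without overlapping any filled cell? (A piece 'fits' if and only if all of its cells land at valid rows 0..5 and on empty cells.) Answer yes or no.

Answer: yes

Derivation:
Drop 1: O rot1 at col 3 lands with bottom-row=0; cleared 0 line(s) (total 0); column heights now [0 0 0 2 2 0 0], max=2
Drop 2: Z rot3 at col 5 lands with bottom-row=0; cleared 0 line(s) (total 0); column heights now [0 0 0 2 2 2 3], max=3
Drop 3: L rot3 at col 5 lands with bottom-row=3; cleared 0 line(s) (total 0); column heights now [0 0 0 2 2 6 6], max=6
Drop 4: S rot3 at col 0 lands with bottom-row=0; cleared 0 line(s) (total 0); column heights now [3 2 0 2 2 6 6], max=6
Test piece T rot0 at col 2 (width 3): heights before test = [3 2 0 2 2 6 6]; fits = True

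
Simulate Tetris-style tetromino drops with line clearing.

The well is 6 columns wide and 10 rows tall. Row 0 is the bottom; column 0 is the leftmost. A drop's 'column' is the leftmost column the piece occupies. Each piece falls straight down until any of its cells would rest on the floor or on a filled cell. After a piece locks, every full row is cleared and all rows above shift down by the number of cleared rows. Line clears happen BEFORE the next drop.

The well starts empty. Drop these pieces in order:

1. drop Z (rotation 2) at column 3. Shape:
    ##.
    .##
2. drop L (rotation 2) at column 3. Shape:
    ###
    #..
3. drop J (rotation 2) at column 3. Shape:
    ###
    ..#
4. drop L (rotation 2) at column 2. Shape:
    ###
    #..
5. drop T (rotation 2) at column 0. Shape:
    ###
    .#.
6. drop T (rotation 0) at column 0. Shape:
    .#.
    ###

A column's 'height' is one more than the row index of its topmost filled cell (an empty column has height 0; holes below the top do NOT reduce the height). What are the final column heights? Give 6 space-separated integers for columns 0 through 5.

Drop 1: Z rot2 at col 3 lands with bottom-row=0; cleared 0 line(s) (total 0); column heights now [0 0 0 2 2 1], max=2
Drop 2: L rot2 at col 3 lands with bottom-row=2; cleared 0 line(s) (total 0); column heights now [0 0 0 4 4 4], max=4
Drop 3: J rot2 at col 3 lands with bottom-row=4; cleared 0 line(s) (total 0); column heights now [0 0 0 6 6 6], max=6
Drop 4: L rot2 at col 2 lands with bottom-row=5; cleared 0 line(s) (total 0); column heights now [0 0 7 7 7 6], max=7
Drop 5: T rot2 at col 0 lands with bottom-row=6; cleared 0 line(s) (total 0); column heights now [8 8 8 7 7 6], max=8
Drop 6: T rot0 at col 0 lands with bottom-row=8; cleared 0 line(s) (total 0); column heights now [9 10 9 7 7 6], max=10

Answer: 9 10 9 7 7 6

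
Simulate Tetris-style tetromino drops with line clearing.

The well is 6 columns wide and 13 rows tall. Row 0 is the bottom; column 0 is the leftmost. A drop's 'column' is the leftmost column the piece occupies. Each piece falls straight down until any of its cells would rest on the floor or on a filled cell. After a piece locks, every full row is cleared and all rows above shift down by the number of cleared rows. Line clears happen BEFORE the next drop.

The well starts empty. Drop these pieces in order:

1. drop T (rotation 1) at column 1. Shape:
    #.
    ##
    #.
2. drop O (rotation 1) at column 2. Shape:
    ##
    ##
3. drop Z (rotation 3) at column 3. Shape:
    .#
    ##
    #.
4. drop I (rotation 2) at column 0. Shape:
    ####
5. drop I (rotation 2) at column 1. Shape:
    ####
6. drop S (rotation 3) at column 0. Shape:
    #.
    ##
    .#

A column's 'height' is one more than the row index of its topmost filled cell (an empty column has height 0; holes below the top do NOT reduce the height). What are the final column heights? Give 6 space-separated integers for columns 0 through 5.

Answer: 11 10 8 8 8 0

Derivation:
Drop 1: T rot1 at col 1 lands with bottom-row=0; cleared 0 line(s) (total 0); column heights now [0 3 2 0 0 0], max=3
Drop 2: O rot1 at col 2 lands with bottom-row=2; cleared 0 line(s) (total 0); column heights now [0 3 4 4 0 0], max=4
Drop 3: Z rot3 at col 3 lands with bottom-row=4; cleared 0 line(s) (total 0); column heights now [0 3 4 6 7 0], max=7
Drop 4: I rot2 at col 0 lands with bottom-row=6; cleared 0 line(s) (total 0); column heights now [7 7 7 7 7 0], max=7
Drop 5: I rot2 at col 1 lands with bottom-row=7; cleared 0 line(s) (total 0); column heights now [7 8 8 8 8 0], max=8
Drop 6: S rot3 at col 0 lands with bottom-row=8; cleared 0 line(s) (total 0); column heights now [11 10 8 8 8 0], max=11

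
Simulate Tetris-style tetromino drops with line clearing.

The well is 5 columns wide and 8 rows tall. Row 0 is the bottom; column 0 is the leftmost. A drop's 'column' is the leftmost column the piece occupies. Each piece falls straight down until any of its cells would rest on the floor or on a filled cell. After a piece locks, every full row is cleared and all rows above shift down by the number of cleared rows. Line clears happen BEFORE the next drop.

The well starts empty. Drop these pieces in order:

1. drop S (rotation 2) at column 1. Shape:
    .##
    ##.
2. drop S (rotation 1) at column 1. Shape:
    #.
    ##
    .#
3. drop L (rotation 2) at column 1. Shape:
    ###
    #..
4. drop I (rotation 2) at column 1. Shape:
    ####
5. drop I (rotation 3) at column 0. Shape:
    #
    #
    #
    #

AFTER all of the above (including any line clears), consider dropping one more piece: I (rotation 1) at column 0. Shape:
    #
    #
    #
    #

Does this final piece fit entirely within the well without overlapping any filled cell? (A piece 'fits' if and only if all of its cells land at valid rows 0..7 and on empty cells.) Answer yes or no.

Drop 1: S rot2 at col 1 lands with bottom-row=0; cleared 0 line(s) (total 0); column heights now [0 1 2 2 0], max=2
Drop 2: S rot1 at col 1 lands with bottom-row=2; cleared 0 line(s) (total 0); column heights now [0 5 4 2 0], max=5
Drop 3: L rot2 at col 1 lands with bottom-row=5; cleared 0 line(s) (total 0); column heights now [0 7 7 7 0], max=7
Drop 4: I rot2 at col 1 lands with bottom-row=7; cleared 0 line(s) (total 0); column heights now [0 8 8 8 8], max=8
Drop 5: I rot3 at col 0 lands with bottom-row=0; cleared 0 line(s) (total 0); column heights now [4 8 8 8 8], max=8
Test piece I rot1 at col 0 (width 1): heights before test = [4 8 8 8 8]; fits = True

Answer: yes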